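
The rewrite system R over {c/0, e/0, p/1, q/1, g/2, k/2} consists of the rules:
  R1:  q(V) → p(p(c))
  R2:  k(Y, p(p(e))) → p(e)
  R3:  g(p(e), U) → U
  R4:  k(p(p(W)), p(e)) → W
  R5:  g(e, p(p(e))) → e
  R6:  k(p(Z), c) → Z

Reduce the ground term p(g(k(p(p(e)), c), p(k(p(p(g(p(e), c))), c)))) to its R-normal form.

p(p(p(c)))

1. p(g(k(p(p(e)), c), p(k(p(p(g(p(e), c))), c))))  →  p(g(p(e), p(k(p(p(g(p(e), c))), c))))   [R6 at 1.1]
2. p(g(p(e), p(k(p(p(g(p(e), c))), c))))  →  p(p(k(p(p(g(p(e), c))), c)))   [R3 at 1]
3. p(p(k(p(p(g(p(e), c))), c)))  →  p(p(p(g(p(e), c))))   [R6 at 1.1]
4. p(p(p(g(p(e), c))))  →  p(p(p(c)))   [R3 at 1.1.1]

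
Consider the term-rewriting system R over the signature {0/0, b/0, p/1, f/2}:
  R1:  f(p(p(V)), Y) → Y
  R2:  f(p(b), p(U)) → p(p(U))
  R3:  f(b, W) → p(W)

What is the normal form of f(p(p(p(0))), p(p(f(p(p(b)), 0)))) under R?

1. f(p(p(p(0))), p(p(f(p(p(b)), 0))))  →  p(p(f(p(p(b)), 0)))   [R1 at ε]
2. p(p(f(p(p(b)), 0)))  →  p(p(0))   [R1 at 1.1]

p(p(0))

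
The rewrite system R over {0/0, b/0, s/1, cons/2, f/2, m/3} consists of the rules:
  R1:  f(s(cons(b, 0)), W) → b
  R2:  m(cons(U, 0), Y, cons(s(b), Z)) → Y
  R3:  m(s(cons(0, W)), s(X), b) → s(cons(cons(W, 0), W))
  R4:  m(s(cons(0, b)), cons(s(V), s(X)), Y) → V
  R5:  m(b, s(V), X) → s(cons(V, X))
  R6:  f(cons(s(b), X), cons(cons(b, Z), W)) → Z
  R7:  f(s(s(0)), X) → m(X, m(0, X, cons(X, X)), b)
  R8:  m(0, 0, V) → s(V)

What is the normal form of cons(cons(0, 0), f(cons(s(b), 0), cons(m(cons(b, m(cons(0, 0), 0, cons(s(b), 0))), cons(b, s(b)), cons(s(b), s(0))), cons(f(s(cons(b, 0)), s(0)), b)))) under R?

cons(cons(0, 0), s(b))

1. cons(cons(0, 0), f(cons(s(b), 0), cons(m(cons(b, m(cons(0, 0), 0, cons(s(b), 0))), cons(b, s(b)), cons(s(b), s(0))), cons(f(s(cons(b, 0)), s(0)), b))))  →  cons(cons(0, 0), f(cons(s(b), 0), cons(m(cons(b, 0), cons(b, s(b)), cons(s(b), s(0))), cons(f(s(cons(b, 0)), s(0)), b))))   [R2 at 2.2.1.1.2]
2. cons(cons(0, 0), f(cons(s(b), 0), cons(m(cons(b, 0), cons(b, s(b)), cons(s(b), s(0))), cons(f(s(cons(b, 0)), s(0)), b))))  →  cons(cons(0, 0), f(cons(s(b), 0), cons(cons(b, s(b)), cons(f(s(cons(b, 0)), s(0)), b))))   [R2 at 2.2.1]
3. cons(cons(0, 0), f(cons(s(b), 0), cons(cons(b, s(b)), cons(f(s(cons(b, 0)), s(0)), b))))  →  cons(cons(0, 0), s(b))   [R6 at 2]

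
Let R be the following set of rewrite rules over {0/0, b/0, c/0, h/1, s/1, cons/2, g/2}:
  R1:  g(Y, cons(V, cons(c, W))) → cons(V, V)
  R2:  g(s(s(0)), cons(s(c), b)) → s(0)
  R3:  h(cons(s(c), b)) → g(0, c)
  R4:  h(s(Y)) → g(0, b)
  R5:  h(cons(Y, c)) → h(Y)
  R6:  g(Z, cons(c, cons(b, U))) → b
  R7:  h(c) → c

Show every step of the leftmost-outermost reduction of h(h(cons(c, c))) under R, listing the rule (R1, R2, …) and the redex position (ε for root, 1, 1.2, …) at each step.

c

1. h(h(cons(c, c)))  →  h(h(c))   [R5 at 1]
2. h(h(c))  →  h(c)   [R7 at 1]
3. h(c)  →  c   [R7 at ε]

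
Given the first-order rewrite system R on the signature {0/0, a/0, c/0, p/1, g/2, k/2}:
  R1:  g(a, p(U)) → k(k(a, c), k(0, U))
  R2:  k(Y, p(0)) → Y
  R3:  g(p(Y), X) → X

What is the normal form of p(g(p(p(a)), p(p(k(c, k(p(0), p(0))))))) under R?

1. p(g(p(p(a)), p(p(k(c, k(p(0), p(0)))))))  →  p(p(p(k(c, k(p(0), p(0))))))   [R3 at 1]
2. p(p(p(k(c, k(p(0), p(0))))))  →  p(p(p(k(c, p(0)))))   [R2 at 1.1.1.2]
3. p(p(p(k(c, p(0)))))  →  p(p(p(c)))   [R2 at 1.1.1]

p(p(p(c)))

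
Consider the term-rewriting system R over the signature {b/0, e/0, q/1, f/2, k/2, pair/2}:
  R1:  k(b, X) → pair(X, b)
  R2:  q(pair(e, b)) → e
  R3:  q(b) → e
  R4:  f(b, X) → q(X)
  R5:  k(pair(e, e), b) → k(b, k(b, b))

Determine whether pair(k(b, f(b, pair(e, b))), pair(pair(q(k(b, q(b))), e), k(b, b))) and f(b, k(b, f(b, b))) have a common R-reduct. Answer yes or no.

Reduce t₁ = pair(k(b, f(b, pair(e, b))), pair(pair(q(k(b, q(b))), e), k(b, b))):
1. pair(k(b, f(b, pair(e, b))), pair(pair(q(k(b, q(b))), e), k(b, b)))  →  pair(pair(f(b, pair(e, b)), b), pair(pair(q(k(b, q(b))), e), k(b, b)))   [R1 at 1]
2. pair(pair(f(b, pair(e, b)), b), pair(pair(q(k(b, q(b))), e), k(b, b)))  →  pair(pair(q(pair(e, b)), b), pair(pair(q(k(b, q(b))), e), k(b, b)))   [R4 at 1.1]
3. pair(pair(q(pair(e, b)), b), pair(pair(q(k(b, q(b))), e), k(b, b)))  →  pair(pair(e, b), pair(pair(q(k(b, q(b))), e), k(b, b)))   [R2 at 1.1]
4. pair(pair(e, b), pair(pair(q(k(b, q(b))), e), k(b, b)))  →  pair(pair(e, b), pair(pair(q(pair(q(b), b)), e), k(b, b)))   [R1 at 2.1.1.1]
5. pair(pair(e, b), pair(pair(q(pair(q(b), b)), e), k(b, b)))  →  pair(pair(e, b), pair(pair(q(pair(e, b)), e), k(b, b)))   [R3 at 2.1.1.1.1]
6. pair(pair(e, b), pair(pair(q(pair(e, b)), e), k(b, b)))  →  pair(pair(e, b), pair(pair(e, e), k(b, b)))   [R2 at 2.1.1]
7. pair(pair(e, b), pair(pair(e, e), k(b, b)))  →  pair(pair(e, b), pair(pair(e, e), pair(b, b)))   [R1 at 2.2]

Reduce t₂ = f(b, k(b, f(b, b))):
1. f(b, k(b, f(b, b)))  →  q(k(b, f(b, b)))   [R4 at ε]
2. q(k(b, f(b, b)))  →  q(pair(f(b, b), b))   [R1 at 1]
3. q(pair(f(b, b), b))  →  q(pair(q(b), b))   [R4 at 1.1]
4. q(pair(q(b), b))  →  q(pair(e, b))   [R3 at 1.1]
5. q(pair(e, b))  →  e   [R2 at ε]

no — NF(t₁) = pair(pair(e, b), pair(pair(e, e), pair(b, b))), NF(t₂) = e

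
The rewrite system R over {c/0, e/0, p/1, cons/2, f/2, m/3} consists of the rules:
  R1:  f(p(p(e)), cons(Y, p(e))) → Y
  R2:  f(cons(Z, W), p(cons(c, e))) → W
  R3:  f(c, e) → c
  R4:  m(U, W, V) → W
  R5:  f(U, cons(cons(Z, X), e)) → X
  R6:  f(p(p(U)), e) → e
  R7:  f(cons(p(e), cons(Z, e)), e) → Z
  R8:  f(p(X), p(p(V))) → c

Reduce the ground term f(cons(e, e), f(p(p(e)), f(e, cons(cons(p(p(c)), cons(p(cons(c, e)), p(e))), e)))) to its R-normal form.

e

1. f(cons(e, e), f(p(p(e)), f(e, cons(cons(p(p(c)), cons(p(cons(c, e)), p(e))), e))))  →  f(cons(e, e), f(p(p(e)), cons(p(cons(c, e)), p(e))))   [R5 at 2.2]
2. f(cons(e, e), f(p(p(e)), cons(p(cons(c, e)), p(e))))  →  f(cons(e, e), p(cons(c, e)))   [R1 at 2]
3. f(cons(e, e), p(cons(c, e)))  →  e   [R2 at ε]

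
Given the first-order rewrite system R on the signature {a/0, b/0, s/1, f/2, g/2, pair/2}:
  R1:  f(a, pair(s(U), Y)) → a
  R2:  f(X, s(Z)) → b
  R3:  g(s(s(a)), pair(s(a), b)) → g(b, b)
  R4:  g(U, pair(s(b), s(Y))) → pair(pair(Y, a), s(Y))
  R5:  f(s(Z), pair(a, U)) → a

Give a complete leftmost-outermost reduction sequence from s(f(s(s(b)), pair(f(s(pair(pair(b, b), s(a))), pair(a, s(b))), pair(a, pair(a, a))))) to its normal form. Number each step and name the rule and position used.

s(a)

1. s(f(s(s(b)), pair(f(s(pair(pair(b, b), s(a))), pair(a, s(b))), pair(a, pair(a, a)))))  →  s(f(s(s(b)), pair(a, pair(a, pair(a, a)))))   [R5 at 1.2.1]
2. s(f(s(s(b)), pair(a, pair(a, pair(a, a)))))  →  s(a)   [R5 at 1]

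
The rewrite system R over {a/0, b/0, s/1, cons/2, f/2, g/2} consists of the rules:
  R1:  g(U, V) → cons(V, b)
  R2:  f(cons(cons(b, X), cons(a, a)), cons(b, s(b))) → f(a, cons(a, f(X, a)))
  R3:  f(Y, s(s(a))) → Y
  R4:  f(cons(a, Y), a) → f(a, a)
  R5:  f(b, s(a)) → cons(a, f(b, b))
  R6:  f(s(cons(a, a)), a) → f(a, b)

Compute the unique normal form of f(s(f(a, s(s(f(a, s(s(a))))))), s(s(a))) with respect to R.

1. f(s(f(a, s(s(f(a, s(s(a))))))), s(s(a)))  →  s(f(a, s(s(f(a, s(s(a)))))))   [R3 at ε]
2. s(f(a, s(s(f(a, s(s(a)))))))  →  s(f(a, s(s(a))))   [R3 at 1.2.1.1]
3. s(f(a, s(s(a))))  →  s(a)   [R3 at 1]

s(a)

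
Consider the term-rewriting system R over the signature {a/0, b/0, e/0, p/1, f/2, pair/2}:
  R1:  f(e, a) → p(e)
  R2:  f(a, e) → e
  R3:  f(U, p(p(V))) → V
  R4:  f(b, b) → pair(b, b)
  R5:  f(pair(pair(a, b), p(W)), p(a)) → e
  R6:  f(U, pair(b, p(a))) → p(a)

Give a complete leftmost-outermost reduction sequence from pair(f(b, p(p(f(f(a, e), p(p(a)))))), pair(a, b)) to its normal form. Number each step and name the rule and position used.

pair(a, pair(a, b))

1. pair(f(b, p(p(f(f(a, e), p(p(a)))))), pair(a, b))  →  pair(f(f(a, e), p(p(a))), pair(a, b))   [R3 at 1]
2. pair(f(f(a, e), p(p(a))), pair(a, b))  →  pair(a, pair(a, b))   [R3 at 1]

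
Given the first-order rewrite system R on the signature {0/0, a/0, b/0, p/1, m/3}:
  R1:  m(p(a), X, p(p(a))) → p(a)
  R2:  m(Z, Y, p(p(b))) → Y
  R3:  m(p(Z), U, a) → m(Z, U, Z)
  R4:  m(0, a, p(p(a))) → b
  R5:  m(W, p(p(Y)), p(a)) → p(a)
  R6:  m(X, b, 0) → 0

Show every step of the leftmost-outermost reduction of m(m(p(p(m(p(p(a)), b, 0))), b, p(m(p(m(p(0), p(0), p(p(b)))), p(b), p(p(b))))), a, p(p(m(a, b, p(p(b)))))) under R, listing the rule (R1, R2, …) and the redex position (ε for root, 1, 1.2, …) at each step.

a

1. m(m(p(p(m(p(p(a)), b, 0))), b, p(m(p(m(p(0), p(0), p(p(b)))), p(b), p(p(b))))), a, p(p(m(a, b, p(p(b))))))  →  m(m(p(p(0)), b, p(m(p(m(p(0), p(0), p(p(b)))), p(b), p(p(b))))), a, p(p(m(a, b, p(p(b))))))   [R6 at 1.1.1.1]
2. m(m(p(p(0)), b, p(m(p(m(p(0), p(0), p(p(b)))), p(b), p(p(b))))), a, p(p(m(a, b, p(p(b))))))  →  m(m(p(p(0)), b, p(p(b))), a, p(p(m(a, b, p(p(b))))))   [R2 at 1.3.1]
3. m(m(p(p(0)), b, p(p(b))), a, p(p(m(a, b, p(p(b))))))  →  m(b, a, p(p(m(a, b, p(p(b))))))   [R2 at 1]
4. m(b, a, p(p(m(a, b, p(p(b))))))  →  m(b, a, p(p(b)))   [R2 at 3.1.1]
5. m(b, a, p(p(b)))  →  a   [R2 at ε]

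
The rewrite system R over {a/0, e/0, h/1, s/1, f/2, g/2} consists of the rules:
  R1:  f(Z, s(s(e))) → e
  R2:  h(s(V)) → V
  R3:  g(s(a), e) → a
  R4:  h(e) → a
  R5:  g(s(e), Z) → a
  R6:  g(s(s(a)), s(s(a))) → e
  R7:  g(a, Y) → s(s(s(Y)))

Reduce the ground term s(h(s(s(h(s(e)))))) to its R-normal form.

s(s(e))

1. s(h(s(s(h(s(e))))))  →  s(s(h(s(e))))   [R2 at 1]
2. s(s(h(s(e))))  →  s(s(e))   [R2 at 1.1]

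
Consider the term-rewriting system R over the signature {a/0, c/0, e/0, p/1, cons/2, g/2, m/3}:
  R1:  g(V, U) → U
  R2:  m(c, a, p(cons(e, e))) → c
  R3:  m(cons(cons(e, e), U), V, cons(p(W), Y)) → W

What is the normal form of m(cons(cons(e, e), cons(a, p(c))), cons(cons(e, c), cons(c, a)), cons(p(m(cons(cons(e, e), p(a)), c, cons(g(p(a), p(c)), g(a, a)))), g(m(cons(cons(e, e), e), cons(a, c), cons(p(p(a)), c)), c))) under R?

c

1. m(cons(cons(e, e), cons(a, p(c))), cons(cons(e, c), cons(c, a)), cons(p(m(cons(cons(e, e), p(a)), c, cons(g(p(a), p(c)), g(a, a)))), g(m(cons(cons(e, e), e), cons(a, c), cons(p(p(a)), c)), c)))  →  m(cons(cons(e, e), p(a)), c, cons(g(p(a), p(c)), g(a, a)))   [R3 at ε]
2. m(cons(cons(e, e), p(a)), c, cons(g(p(a), p(c)), g(a, a)))  →  m(cons(cons(e, e), p(a)), c, cons(p(c), g(a, a)))   [R1 at 3.1]
3. m(cons(cons(e, e), p(a)), c, cons(p(c), g(a, a)))  →  c   [R3 at ε]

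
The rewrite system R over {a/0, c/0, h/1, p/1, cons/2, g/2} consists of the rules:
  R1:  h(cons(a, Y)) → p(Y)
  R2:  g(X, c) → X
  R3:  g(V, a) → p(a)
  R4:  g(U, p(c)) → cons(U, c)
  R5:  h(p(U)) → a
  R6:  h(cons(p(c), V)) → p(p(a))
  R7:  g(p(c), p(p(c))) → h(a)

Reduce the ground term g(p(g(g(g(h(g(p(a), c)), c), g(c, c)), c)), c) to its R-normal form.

1. g(p(g(g(g(h(g(p(a), c)), c), g(c, c)), c)), c)  →  p(g(g(g(h(g(p(a), c)), c), g(c, c)), c))   [R2 at ε]
2. p(g(g(g(h(g(p(a), c)), c), g(c, c)), c))  →  p(g(g(h(g(p(a), c)), c), g(c, c)))   [R2 at 1]
3. p(g(g(h(g(p(a), c)), c), g(c, c)))  →  p(g(h(g(p(a), c)), g(c, c)))   [R2 at 1.1]
4. p(g(h(g(p(a), c)), g(c, c)))  →  p(g(h(p(a)), g(c, c)))   [R2 at 1.1.1]
5. p(g(h(p(a)), g(c, c)))  →  p(g(a, g(c, c)))   [R5 at 1.1]
6. p(g(a, g(c, c)))  →  p(g(a, c))   [R2 at 1.2]
7. p(g(a, c))  →  p(a)   [R2 at 1]

p(a)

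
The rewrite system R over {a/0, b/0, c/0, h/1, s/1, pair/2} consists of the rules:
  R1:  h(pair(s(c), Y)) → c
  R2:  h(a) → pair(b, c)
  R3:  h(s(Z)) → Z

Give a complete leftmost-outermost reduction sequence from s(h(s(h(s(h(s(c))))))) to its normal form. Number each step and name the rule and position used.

s(c)

1. s(h(s(h(s(h(s(c)))))))  →  s(h(s(h(s(c)))))   [R3 at 1]
2. s(h(s(h(s(c)))))  →  s(h(s(c)))   [R3 at 1]
3. s(h(s(c)))  →  s(c)   [R3 at 1]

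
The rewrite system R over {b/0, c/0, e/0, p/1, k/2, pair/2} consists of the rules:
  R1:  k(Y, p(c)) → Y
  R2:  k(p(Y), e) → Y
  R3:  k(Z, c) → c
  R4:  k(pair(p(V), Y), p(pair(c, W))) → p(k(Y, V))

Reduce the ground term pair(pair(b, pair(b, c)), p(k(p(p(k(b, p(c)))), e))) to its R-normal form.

pair(pair(b, pair(b, c)), p(p(b)))

1. pair(pair(b, pair(b, c)), p(k(p(p(k(b, p(c)))), e)))  →  pair(pair(b, pair(b, c)), p(p(k(b, p(c)))))   [R2 at 2.1]
2. pair(pair(b, pair(b, c)), p(p(k(b, p(c)))))  →  pair(pair(b, pair(b, c)), p(p(b)))   [R1 at 2.1.1]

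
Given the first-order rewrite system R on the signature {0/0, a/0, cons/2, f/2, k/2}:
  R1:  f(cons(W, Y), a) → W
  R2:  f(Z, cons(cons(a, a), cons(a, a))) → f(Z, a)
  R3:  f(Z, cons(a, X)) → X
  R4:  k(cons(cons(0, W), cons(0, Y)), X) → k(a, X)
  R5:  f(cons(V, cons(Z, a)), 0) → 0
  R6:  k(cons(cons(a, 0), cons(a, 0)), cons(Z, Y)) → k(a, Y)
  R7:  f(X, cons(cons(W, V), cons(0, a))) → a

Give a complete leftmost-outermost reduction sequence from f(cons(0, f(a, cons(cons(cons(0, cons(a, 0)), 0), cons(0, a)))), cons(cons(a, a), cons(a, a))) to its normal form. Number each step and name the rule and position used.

0

1. f(cons(0, f(a, cons(cons(cons(0, cons(a, 0)), 0), cons(0, a)))), cons(cons(a, a), cons(a, a)))  →  f(cons(0, f(a, cons(cons(cons(0, cons(a, 0)), 0), cons(0, a)))), a)   [R2 at ε]
2. f(cons(0, f(a, cons(cons(cons(0, cons(a, 0)), 0), cons(0, a)))), a)  →  0   [R1 at ε]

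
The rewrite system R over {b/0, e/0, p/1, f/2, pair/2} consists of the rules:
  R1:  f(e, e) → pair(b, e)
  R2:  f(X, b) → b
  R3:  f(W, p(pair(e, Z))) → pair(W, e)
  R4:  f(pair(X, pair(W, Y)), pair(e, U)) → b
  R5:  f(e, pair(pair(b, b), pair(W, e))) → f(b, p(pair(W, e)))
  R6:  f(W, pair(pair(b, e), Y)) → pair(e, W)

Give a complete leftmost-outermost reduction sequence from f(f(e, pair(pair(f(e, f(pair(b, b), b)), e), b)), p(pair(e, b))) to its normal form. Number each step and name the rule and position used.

1. f(f(e, pair(pair(f(e, f(pair(b, b), b)), e), b)), p(pair(e, b)))  →  pair(f(e, pair(pair(f(e, f(pair(b, b), b)), e), b)), e)   [R3 at ε]
2. pair(f(e, pair(pair(f(e, f(pair(b, b), b)), e), b)), e)  →  pair(f(e, pair(pair(f(e, b), e), b)), e)   [R2 at 1.2.1.1.2]
3. pair(f(e, pair(pair(f(e, b), e), b)), e)  →  pair(f(e, pair(pair(b, e), b)), e)   [R2 at 1.2.1.1]
4. pair(f(e, pair(pair(b, e), b)), e)  →  pair(pair(e, e), e)   [R6 at 1]

pair(pair(e, e), e)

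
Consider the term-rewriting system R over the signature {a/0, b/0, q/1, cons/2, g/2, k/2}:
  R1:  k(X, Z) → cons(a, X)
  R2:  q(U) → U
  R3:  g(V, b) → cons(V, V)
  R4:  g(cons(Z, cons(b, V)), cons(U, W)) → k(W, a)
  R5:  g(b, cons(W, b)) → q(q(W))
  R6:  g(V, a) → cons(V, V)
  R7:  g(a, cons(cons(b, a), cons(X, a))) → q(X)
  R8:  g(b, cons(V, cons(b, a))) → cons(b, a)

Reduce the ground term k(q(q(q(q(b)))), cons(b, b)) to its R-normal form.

cons(a, b)

1. k(q(q(q(q(b)))), cons(b, b))  →  cons(a, q(q(q(q(b)))))   [R1 at ε]
2. cons(a, q(q(q(q(b)))))  →  cons(a, q(q(q(b))))   [R2 at 2]
3. cons(a, q(q(q(b))))  →  cons(a, q(q(b)))   [R2 at 2]
4. cons(a, q(q(b)))  →  cons(a, q(b))   [R2 at 2]
5. cons(a, q(b))  →  cons(a, b)   [R2 at 2]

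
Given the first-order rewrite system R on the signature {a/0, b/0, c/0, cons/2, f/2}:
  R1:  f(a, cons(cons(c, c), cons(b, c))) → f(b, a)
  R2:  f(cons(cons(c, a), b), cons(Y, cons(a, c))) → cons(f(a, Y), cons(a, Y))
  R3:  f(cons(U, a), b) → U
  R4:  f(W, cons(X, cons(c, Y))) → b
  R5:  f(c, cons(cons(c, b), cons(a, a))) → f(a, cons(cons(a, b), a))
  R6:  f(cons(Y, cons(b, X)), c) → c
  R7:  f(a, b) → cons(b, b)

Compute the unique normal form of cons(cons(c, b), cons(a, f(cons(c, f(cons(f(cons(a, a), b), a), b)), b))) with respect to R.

cons(cons(c, b), cons(a, c))

1. cons(cons(c, b), cons(a, f(cons(c, f(cons(f(cons(a, a), b), a), b)), b)))  →  cons(cons(c, b), cons(a, f(cons(c, f(cons(a, a), b)), b)))   [R3 at 2.2.1.2]
2. cons(cons(c, b), cons(a, f(cons(c, f(cons(a, a), b)), b)))  →  cons(cons(c, b), cons(a, f(cons(c, a), b)))   [R3 at 2.2.1.2]
3. cons(cons(c, b), cons(a, f(cons(c, a), b)))  →  cons(cons(c, b), cons(a, c))   [R3 at 2.2]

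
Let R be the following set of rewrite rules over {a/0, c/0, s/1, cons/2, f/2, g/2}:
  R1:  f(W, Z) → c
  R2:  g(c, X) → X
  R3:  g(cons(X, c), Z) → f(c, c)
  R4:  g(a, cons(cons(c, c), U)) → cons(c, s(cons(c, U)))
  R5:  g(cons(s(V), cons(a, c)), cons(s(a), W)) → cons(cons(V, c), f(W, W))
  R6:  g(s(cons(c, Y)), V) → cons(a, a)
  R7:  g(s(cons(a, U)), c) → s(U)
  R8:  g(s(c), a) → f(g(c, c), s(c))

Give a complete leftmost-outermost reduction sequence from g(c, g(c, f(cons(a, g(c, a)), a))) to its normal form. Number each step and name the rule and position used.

1. g(c, g(c, f(cons(a, g(c, a)), a)))  →  g(c, f(cons(a, g(c, a)), a))   [R2 at ε]
2. g(c, f(cons(a, g(c, a)), a))  →  f(cons(a, g(c, a)), a)   [R2 at ε]
3. f(cons(a, g(c, a)), a)  →  c   [R1 at ε]

c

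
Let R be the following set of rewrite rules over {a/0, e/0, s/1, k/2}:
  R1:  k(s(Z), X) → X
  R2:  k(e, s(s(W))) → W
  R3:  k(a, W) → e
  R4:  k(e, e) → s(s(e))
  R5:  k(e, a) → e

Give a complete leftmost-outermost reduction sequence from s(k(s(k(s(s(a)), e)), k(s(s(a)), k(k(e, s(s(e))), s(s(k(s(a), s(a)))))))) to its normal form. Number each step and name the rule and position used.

1. s(k(s(k(s(s(a)), e)), k(s(s(a)), k(k(e, s(s(e))), s(s(k(s(a), s(a))))))))  →  s(k(s(s(a)), k(k(e, s(s(e))), s(s(k(s(a), s(a)))))))   [R1 at 1]
2. s(k(s(s(a)), k(k(e, s(s(e))), s(s(k(s(a), s(a)))))))  →  s(k(k(e, s(s(e))), s(s(k(s(a), s(a))))))   [R1 at 1]
3. s(k(k(e, s(s(e))), s(s(k(s(a), s(a))))))  →  s(k(e, s(s(k(s(a), s(a))))))   [R2 at 1.1]
4. s(k(e, s(s(k(s(a), s(a))))))  →  s(k(s(a), s(a)))   [R2 at 1]
5. s(k(s(a), s(a)))  →  s(s(a))   [R1 at 1]

s(s(a))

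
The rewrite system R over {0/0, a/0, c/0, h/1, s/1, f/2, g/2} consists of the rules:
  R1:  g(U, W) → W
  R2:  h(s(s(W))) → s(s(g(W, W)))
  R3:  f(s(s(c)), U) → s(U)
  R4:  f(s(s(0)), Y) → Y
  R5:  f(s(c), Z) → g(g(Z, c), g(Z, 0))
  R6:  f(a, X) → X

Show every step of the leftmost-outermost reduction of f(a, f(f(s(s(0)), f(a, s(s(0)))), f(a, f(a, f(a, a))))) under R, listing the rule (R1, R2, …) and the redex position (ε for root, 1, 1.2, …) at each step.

1. f(a, f(f(s(s(0)), f(a, s(s(0)))), f(a, f(a, f(a, a)))))  →  f(f(s(s(0)), f(a, s(s(0)))), f(a, f(a, f(a, a))))   [R6 at ε]
2. f(f(s(s(0)), f(a, s(s(0)))), f(a, f(a, f(a, a))))  →  f(f(a, s(s(0))), f(a, f(a, f(a, a))))   [R4 at 1]
3. f(f(a, s(s(0))), f(a, f(a, f(a, a))))  →  f(s(s(0)), f(a, f(a, f(a, a))))   [R6 at 1]
4. f(s(s(0)), f(a, f(a, f(a, a))))  →  f(a, f(a, f(a, a)))   [R4 at ε]
5. f(a, f(a, f(a, a)))  →  f(a, f(a, a))   [R6 at ε]
6. f(a, f(a, a))  →  f(a, a)   [R6 at ε]
7. f(a, a)  →  a   [R6 at ε]

a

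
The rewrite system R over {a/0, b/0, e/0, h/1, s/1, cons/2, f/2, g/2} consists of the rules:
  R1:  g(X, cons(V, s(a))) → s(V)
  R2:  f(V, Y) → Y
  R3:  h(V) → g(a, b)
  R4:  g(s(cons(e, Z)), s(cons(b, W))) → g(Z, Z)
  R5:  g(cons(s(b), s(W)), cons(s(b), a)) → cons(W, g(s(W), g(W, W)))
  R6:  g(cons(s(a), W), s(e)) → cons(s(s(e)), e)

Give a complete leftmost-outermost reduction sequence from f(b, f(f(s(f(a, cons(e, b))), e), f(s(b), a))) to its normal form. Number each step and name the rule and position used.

1. f(b, f(f(s(f(a, cons(e, b))), e), f(s(b), a)))  →  f(f(s(f(a, cons(e, b))), e), f(s(b), a))   [R2 at ε]
2. f(f(s(f(a, cons(e, b))), e), f(s(b), a))  →  f(s(b), a)   [R2 at ε]
3. f(s(b), a)  →  a   [R2 at ε]

a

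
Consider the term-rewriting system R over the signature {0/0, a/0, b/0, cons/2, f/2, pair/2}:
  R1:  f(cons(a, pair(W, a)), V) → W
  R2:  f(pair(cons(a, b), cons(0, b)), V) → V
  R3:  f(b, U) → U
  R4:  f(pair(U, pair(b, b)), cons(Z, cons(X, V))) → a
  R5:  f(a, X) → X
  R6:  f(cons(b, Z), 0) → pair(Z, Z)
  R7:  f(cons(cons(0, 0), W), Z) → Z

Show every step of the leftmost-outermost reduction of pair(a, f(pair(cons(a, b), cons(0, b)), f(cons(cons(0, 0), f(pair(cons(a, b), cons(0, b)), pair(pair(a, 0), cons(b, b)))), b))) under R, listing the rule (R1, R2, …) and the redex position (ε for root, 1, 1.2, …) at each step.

pair(a, b)

1. pair(a, f(pair(cons(a, b), cons(0, b)), f(cons(cons(0, 0), f(pair(cons(a, b), cons(0, b)), pair(pair(a, 0), cons(b, b)))), b)))  →  pair(a, f(cons(cons(0, 0), f(pair(cons(a, b), cons(0, b)), pair(pair(a, 0), cons(b, b)))), b))   [R2 at 2]
2. pair(a, f(cons(cons(0, 0), f(pair(cons(a, b), cons(0, b)), pair(pair(a, 0), cons(b, b)))), b))  →  pair(a, b)   [R7 at 2]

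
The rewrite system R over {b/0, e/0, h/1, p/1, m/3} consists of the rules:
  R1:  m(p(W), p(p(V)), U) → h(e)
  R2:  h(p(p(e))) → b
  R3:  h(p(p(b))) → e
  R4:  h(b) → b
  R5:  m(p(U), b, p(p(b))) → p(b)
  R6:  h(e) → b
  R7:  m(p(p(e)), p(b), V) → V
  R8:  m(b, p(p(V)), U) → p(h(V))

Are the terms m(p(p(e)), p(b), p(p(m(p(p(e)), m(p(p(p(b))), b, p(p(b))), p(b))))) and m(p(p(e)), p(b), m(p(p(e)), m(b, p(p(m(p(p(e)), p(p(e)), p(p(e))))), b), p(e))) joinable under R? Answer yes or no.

Reduce t₁ = m(p(p(e)), p(b), p(p(m(p(p(e)), m(p(p(p(b))), b, p(p(b))), p(b))))):
1. m(p(p(e)), p(b), p(p(m(p(p(e)), m(p(p(p(b))), b, p(p(b))), p(b)))))  →  p(p(m(p(p(e)), m(p(p(p(b))), b, p(p(b))), p(b))))   [R7 at ε]
2. p(p(m(p(p(e)), m(p(p(p(b))), b, p(p(b))), p(b))))  →  p(p(m(p(p(e)), p(b), p(b))))   [R5 at 1.1.2]
3. p(p(m(p(p(e)), p(b), p(b))))  →  p(p(p(b)))   [R7 at 1.1]

Reduce t₂ = m(p(p(e)), p(b), m(p(p(e)), m(b, p(p(m(p(p(e)), p(p(e)), p(p(e))))), b), p(e))):
1. m(p(p(e)), p(b), m(p(p(e)), m(b, p(p(m(p(p(e)), p(p(e)), p(p(e))))), b), p(e)))  →  m(p(p(e)), m(b, p(p(m(p(p(e)), p(p(e)), p(p(e))))), b), p(e))   [R7 at ε]
2. m(p(p(e)), m(b, p(p(m(p(p(e)), p(p(e)), p(p(e))))), b), p(e))  →  m(p(p(e)), p(h(m(p(p(e)), p(p(e)), p(p(e))))), p(e))   [R8 at 2]
3. m(p(p(e)), p(h(m(p(p(e)), p(p(e)), p(p(e))))), p(e))  →  m(p(p(e)), p(h(h(e))), p(e))   [R1 at 2.1.1]
4. m(p(p(e)), p(h(h(e))), p(e))  →  m(p(p(e)), p(h(b)), p(e))   [R6 at 2.1.1]
5. m(p(p(e)), p(h(b)), p(e))  →  m(p(p(e)), p(b), p(e))   [R4 at 2.1]
6. m(p(p(e)), p(b), p(e))  →  p(e)   [R7 at ε]

no — NF(t₁) = p(p(p(b))), NF(t₂) = p(e)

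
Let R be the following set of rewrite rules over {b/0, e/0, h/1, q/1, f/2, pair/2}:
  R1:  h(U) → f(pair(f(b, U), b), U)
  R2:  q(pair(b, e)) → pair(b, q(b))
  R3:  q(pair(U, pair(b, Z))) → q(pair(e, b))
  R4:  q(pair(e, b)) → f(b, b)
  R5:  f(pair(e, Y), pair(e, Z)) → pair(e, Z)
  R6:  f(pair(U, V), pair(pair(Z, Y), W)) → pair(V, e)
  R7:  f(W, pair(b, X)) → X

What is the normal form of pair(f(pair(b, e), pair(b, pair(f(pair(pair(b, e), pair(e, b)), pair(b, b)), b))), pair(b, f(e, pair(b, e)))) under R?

pair(pair(b, b), pair(b, e))

1. pair(f(pair(b, e), pair(b, pair(f(pair(pair(b, e), pair(e, b)), pair(b, b)), b))), pair(b, f(e, pair(b, e))))  →  pair(pair(f(pair(pair(b, e), pair(e, b)), pair(b, b)), b), pair(b, f(e, pair(b, e))))   [R7 at 1]
2. pair(pair(f(pair(pair(b, e), pair(e, b)), pair(b, b)), b), pair(b, f(e, pair(b, e))))  →  pair(pair(b, b), pair(b, f(e, pair(b, e))))   [R7 at 1.1]
3. pair(pair(b, b), pair(b, f(e, pair(b, e))))  →  pair(pair(b, b), pair(b, e))   [R7 at 2.2]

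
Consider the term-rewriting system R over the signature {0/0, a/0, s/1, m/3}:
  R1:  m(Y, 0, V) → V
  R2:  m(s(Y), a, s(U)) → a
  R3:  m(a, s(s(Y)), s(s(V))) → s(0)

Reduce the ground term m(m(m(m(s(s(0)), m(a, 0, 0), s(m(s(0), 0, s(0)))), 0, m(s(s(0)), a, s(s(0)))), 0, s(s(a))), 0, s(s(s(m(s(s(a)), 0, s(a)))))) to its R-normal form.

s(s(s(s(a))))

1. m(m(m(m(s(s(0)), m(a, 0, 0), s(m(s(0), 0, s(0)))), 0, m(s(s(0)), a, s(s(0)))), 0, s(s(a))), 0, s(s(s(m(s(s(a)), 0, s(a))))))  →  s(s(s(m(s(s(a)), 0, s(a)))))   [R1 at ε]
2. s(s(s(m(s(s(a)), 0, s(a)))))  →  s(s(s(s(a))))   [R1 at 1.1.1]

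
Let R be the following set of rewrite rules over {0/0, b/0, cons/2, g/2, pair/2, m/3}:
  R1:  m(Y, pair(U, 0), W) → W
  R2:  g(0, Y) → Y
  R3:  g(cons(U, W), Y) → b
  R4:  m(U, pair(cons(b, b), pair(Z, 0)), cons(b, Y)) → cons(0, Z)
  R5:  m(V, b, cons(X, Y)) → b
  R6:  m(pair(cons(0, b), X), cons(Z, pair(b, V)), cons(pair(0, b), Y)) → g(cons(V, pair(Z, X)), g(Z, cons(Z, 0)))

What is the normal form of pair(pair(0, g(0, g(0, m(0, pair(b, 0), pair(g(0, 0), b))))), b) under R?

pair(pair(0, pair(0, b)), b)

1. pair(pair(0, g(0, g(0, m(0, pair(b, 0), pair(g(0, 0), b))))), b)  →  pair(pair(0, g(0, m(0, pair(b, 0), pair(g(0, 0), b)))), b)   [R2 at 1.2]
2. pair(pair(0, g(0, m(0, pair(b, 0), pair(g(0, 0), b)))), b)  →  pair(pair(0, m(0, pair(b, 0), pair(g(0, 0), b))), b)   [R2 at 1.2]
3. pair(pair(0, m(0, pair(b, 0), pair(g(0, 0), b))), b)  →  pair(pair(0, pair(g(0, 0), b)), b)   [R1 at 1.2]
4. pair(pair(0, pair(g(0, 0), b)), b)  →  pair(pair(0, pair(0, b)), b)   [R2 at 1.2.1]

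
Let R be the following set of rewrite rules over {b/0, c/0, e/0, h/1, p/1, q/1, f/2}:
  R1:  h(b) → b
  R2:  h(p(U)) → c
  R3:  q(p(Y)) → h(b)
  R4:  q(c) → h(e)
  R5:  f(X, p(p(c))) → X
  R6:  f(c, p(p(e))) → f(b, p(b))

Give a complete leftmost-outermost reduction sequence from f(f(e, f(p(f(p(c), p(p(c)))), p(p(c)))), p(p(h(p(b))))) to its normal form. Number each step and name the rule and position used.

e

1. f(f(e, f(p(f(p(c), p(p(c)))), p(p(c)))), p(p(h(p(b)))))  →  f(f(e, p(f(p(c), p(p(c))))), p(p(h(p(b)))))   [R5 at 1.2]
2. f(f(e, p(f(p(c), p(p(c))))), p(p(h(p(b)))))  →  f(f(e, p(p(c))), p(p(h(p(b)))))   [R5 at 1.2.1]
3. f(f(e, p(p(c))), p(p(h(p(b)))))  →  f(e, p(p(h(p(b)))))   [R5 at 1]
4. f(e, p(p(h(p(b)))))  →  f(e, p(p(c)))   [R2 at 2.1.1]
5. f(e, p(p(c)))  →  e   [R5 at ε]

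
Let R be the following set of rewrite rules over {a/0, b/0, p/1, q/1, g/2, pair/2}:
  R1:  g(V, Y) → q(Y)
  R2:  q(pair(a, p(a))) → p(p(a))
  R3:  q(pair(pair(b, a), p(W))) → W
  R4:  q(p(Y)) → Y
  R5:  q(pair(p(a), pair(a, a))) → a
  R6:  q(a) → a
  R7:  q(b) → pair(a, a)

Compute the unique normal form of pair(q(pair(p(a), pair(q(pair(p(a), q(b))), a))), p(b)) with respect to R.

1. pair(q(pair(p(a), pair(q(pair(p(a), q(b))), a))), p(b))  →  pair(q(pair(p(a), pair(q(pair(p(a), pair(a, a))), a))), p(b))   [R7 at 1.1.2.1.1.2]
2. pair(q(pair(p(a), pair(q(pair(p(a), pair(a, a))), a))), p(b))  →  pair(q(pair(p(a), pair(a, a))), p(b))   [R5 at 1.1.2.1]
3. pair(q(pair(p(a), pair(a, a))), p(b))  →  pair(a, p(b))   [R5 at 1]

pair(a, p(b))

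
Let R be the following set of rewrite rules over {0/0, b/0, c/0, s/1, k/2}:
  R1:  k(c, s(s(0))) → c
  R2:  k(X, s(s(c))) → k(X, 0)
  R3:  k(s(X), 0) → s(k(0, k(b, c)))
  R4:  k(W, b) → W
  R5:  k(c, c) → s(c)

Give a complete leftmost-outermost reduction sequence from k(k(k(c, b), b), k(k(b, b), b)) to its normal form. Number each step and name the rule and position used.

1. k(k(k(c, b), b), k(k(b, b), b))  →  k(k(c, b), k(k(b, b), b))   [R4 at 1]
2. k(k(c, b), k(k(b, b), b))  →  k(c, k(k(b, b), b))   [R4 at 1]
3. k(c, k(k(b, b), b))  →  k(c, k(b, b))   [R4 at 2]
4. k(c, k(b, b))  →  k(c, b)   [R4 at 2]
5. k(c, b)  →  c   [R4 at ε]

c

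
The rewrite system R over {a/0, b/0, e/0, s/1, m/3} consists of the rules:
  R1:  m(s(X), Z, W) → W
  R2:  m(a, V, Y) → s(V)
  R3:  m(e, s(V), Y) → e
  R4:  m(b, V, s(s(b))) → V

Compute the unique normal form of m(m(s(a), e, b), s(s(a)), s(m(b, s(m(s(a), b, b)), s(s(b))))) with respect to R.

s(s(a))

1. m(m(s(a), e, b), s(s(a)), s(m(b, s(m(s(a), b, b)), s(s(b)))))  →  m(b, s(s(a)), s(m(b, s(m(s(a), b, b)), s(s(b)))))   [R1 at 1]
2. m(b, s(s(a)), s(m(b, s(m(s(a), b, b)), s(s(b)))))  →  m(b, s(s(a)), s(s(m(s(a), b, b))))   [R4 at 3.1]
3. m(b, s(s(a)), s(s(m(s(a), b, b))))  →  m(b, s(s(a)), s(s(b)))   [R1 at 3.1.1]
4. m(b, s(s(a)), s(s(b)))  →  s(s(a))   [R4 at ε]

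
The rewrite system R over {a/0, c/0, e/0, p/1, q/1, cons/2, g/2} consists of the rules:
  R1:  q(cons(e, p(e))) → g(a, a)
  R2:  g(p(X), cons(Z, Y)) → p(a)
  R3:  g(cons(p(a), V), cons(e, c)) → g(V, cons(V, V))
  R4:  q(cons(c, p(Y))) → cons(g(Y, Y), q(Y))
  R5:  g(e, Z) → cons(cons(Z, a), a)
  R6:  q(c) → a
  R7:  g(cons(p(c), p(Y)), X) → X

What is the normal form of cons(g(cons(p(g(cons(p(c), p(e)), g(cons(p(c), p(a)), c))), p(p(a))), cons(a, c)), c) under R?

cons(cons(a, c), c)

1. cons(g(cons(p(g(cons(p(c), p(e)), g(cons(p(c), p(a)), c))), p(p(a))), cons(a, c)), c)  →  cons(g(cons(p(g(cons(p(c), p(a)), c)), p(p(a))), cons(a, c)), c)   [R7 at 1.1.1.1]
2. cons(g(cons(p(g(cons(p(c), p(a)), c)), p(p(a))), cons(a, c)), c)  →  cons(g(cons(p(c), p(p(a))), cons(a, c)), c)   [R7 at 1.1.1.1]
3. cons(g(cons(p(c), p(p(a))), cons(a, c)), c)  →  cons(cons(a, c), c)   [R7 at 1]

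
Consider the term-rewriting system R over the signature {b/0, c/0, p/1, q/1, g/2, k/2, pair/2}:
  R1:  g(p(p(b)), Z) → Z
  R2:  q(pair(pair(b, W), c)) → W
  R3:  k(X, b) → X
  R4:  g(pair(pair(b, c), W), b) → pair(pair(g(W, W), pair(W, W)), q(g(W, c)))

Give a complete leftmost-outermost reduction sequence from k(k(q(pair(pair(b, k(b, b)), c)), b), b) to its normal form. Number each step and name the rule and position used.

b

1. k(k(q(pair(pair(b, k(b, b)), c)), b), b)  →  k(q(pair(pair(b, k(b, b)), c)), b)   [R3 at ε]
2. k(q(pair(pair(b, k(b, b)), c)), b)  →  q(pair(pair(b, k(b, b)), c))   [R3 at ε]
3. q(pair(pair(b, k(b, b)), c))  →  k(b, b)   [R2 at ε]
4. k(b, b)  →  b   [R3 at ε]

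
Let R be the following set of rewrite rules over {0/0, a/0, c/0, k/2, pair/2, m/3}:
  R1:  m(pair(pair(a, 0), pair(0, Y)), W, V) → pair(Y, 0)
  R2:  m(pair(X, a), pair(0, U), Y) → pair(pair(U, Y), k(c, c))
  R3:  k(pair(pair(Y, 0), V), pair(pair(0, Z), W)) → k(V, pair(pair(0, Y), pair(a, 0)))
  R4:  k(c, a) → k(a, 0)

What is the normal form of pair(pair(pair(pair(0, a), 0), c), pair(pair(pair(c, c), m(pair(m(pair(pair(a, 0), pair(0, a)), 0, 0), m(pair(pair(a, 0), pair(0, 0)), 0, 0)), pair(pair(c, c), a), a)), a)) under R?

pair(pair(pair(pair(0, a), 0), c), pair(pair(pair(c, c), pair(0, 0)), a))

1. pair(pair(pair(pair(0, a), 0), c), pair(pair(pair(c, c), m(pair(m(pair(pair(a, 0), pair(0, a)), 0, 0), m(pair(pair(a, 0), pair(0, 0)), 0, 0)), pair(pair(c, c), a), a)), a))  →  pair(pair(pair(pair(0, a), 0), c), pair(pair(pair(c, c), m(pair(pair(a, 0), m(pair(pair(a, 0), pair(0, 0)), 0, 0)), pair(pair(c, c), a), a)), a))   [R1 at 2.1.2.1.1]
2. pair(pair(pair(pair(0, a), 0), c), pair(pair(pair(c, c), m(pair(pair(a, 0), m(pair(pair(a, 0), pair(0, 0)), 0, 0)), pair(pair(c, c), a), a)), a))  →  pair(pair(pair(pair(0, a), 0), c), pair(pair(pair(c, c), m(pair(pair(a, 0), pair(0, 0)), pair(pair(c, c), a), a)), a))   [R1 at 2.1.2.1.2]
3. pair(pair(pair(pair(0, a), 0), c), pair(pair(pair(c, c), m(pair(pair(a, 0), pair(0, 0)), pair(pair(c, c), a), a)), a))  →  pair(pair(pair(pair(0, a), 0), c), pair(pair(pair(c, c), pair(0, 0)), a))   [R1 at 2.1.2]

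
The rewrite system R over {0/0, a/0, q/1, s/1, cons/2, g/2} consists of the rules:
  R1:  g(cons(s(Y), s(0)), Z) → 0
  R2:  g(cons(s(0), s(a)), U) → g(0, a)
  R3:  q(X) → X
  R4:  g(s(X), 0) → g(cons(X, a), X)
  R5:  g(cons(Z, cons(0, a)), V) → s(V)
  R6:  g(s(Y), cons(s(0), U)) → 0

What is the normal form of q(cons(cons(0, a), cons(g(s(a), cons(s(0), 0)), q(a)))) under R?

1. q(cons(cons(0, a), cons(g(s(a), cons(s(0), 0)), q(a))))  →  cons(cons(0, a), cons(g(s(a), cons(s(0), 0)), q(a)))   [R3 at ε]
2. cons(cons(0, a), cons(g(s(a), cons(s(0), 0)), q(a)))  →  cons(cons(0, a), cons(0, q(a)))   [R6 at 2.1]
3. cons(cons(0, a), cons(0, q(a)))  →  cons(cons(0, a), cons(0, a))   [R3 at 2.2]

cons(cons(0, a), cons(0, a))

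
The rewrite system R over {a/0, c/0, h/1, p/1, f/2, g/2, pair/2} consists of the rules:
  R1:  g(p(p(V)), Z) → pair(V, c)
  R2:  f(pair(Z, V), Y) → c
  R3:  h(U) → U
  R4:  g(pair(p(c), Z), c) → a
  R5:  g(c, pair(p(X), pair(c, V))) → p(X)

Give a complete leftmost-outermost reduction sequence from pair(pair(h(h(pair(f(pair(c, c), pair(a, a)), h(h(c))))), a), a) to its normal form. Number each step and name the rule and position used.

pair(pair(pair(c, c), a), a)

1. pair(pair(h(h(pair(f(pair(c, c), pair(a, a)), h(h(c))))), a), a)  →  pair(pair(h(pair(f(pair(c, c), pair(a, a)), h(h(c)))), a), a)   [R3 at 1.1]
2. pair(pair(h(pair(f(pair(c, c), pair(a, a)), h(h(c)))), a), a)  →  pair(pair(pair(f(pair(c, c), pair(a, a)), h(h(c))), a), a)   [R3 at 1.1]
3. pair(pair(pair(f(pair(c, c), pair(a, a)), h(h(c))), a), a)  →  pair(pair(pair(c, h(h(c))), a), a)   [R2 at 1.1.1]
4. pair(pair(pair(c, h(h(c))), a), a)  →  pair(pair(pair(c, h(c)), a), a)   [R3 at 1.1.2]
5. pair(pair(pair(c, h(c)), a), a)  →  pair(pair(pair(c, c), a), a)   [R3 at 1.1.2]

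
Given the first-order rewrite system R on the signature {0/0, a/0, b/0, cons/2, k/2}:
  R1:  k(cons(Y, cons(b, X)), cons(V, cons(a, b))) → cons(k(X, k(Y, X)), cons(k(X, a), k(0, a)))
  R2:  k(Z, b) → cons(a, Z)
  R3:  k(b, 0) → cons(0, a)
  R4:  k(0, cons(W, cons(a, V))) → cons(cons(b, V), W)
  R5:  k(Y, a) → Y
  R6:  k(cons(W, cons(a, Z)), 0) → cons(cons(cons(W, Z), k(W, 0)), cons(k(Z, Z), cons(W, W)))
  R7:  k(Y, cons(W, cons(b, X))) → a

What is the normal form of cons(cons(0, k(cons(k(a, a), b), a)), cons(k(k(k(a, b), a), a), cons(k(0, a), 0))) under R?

cons(cons(0, cons(a, b)), cons(cons(a, a), cons(0, 0)))

1. cons(cons(0, k(cons(k(a, a), b), a)), cons(k(k(k(a, b), a), a), cons(k(0, a), 0)))  →  cons(cons(0, cons(k(a, a), b)), cons(k(k(k(a, b), a), a), cons(k(0, a), 0)))   [R5 at 1.2]
2. cons(cons(0, cons(k(a, a), b)), cons(k(k(k(a, b), a), a), cons(k(0, a), 0)))  →  cons(cons(0, cons(a, b)), cons(k(k(k(a, b), a), a), cons(k(0, a), 0)))   [R5 at 1.2.1]
3. cons(cons(0, cons(a, b)), cons(k(k(k(a, b), a), a), cons(k(0, a), 0)))  →  cons(cons(0, cons(a, b)), cons(k(k(a, b), a), cons(k(0, a), 0)))   [R5 at 2.1]
4. cons(cons(0, cons(a, b)), cons(k(k(a, b), a), cons(k(0, a), 0)))  →  cons(cons(0, cons(a, b)), cons(k(a, b), cons(k(0, a), 0)))   [R5 at 2.1]
5. cons(cons(0, cons(a, b)), cons(k(a, b), cons(k(0, a), 0)))  →  cons(cons(0, cons(a, b)), cons(cons(a, a), cons(k(0, a), 0)))   [R2 at 2.1]
6. cons(cons(0, cons(a, b)), cons(cons(a, a), cons(k(0, a), 0)))  →  cons(cons(0, cons(a, b)), cons(cons(a, a), cons(0, 0)))   [R5 at 2.2.1]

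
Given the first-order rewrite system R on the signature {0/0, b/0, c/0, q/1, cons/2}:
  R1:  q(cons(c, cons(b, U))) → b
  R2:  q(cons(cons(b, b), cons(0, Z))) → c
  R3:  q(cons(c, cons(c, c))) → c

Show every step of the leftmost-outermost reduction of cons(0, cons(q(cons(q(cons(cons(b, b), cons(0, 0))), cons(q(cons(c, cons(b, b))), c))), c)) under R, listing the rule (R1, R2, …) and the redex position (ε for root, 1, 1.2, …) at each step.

1. cons(0, cons(q(cons(q(cons(cons(b, b), cons(0, 0))), cons(q(cons(c, cons(b, b))), c))), c))  →  cons(0, cons(q(cons(c, cons(q(cons(c, cons(b, b))), c))), c))   [R2 at 2.1.1.1]
2. cons(0, cons(q(cons(c, cons(q(cons(c, cons(b, b))), c))), c))  →  cons(0, cons(q(cons(c, cons(b, c))), c))   [R1 at 2.1.1.2.1]
3. cons(0, cons(q(cons(c, cons(b, c))), c))  →  cons(0, cons(b, c))   [R1 at 2.1]

cons(0, cons(b, c))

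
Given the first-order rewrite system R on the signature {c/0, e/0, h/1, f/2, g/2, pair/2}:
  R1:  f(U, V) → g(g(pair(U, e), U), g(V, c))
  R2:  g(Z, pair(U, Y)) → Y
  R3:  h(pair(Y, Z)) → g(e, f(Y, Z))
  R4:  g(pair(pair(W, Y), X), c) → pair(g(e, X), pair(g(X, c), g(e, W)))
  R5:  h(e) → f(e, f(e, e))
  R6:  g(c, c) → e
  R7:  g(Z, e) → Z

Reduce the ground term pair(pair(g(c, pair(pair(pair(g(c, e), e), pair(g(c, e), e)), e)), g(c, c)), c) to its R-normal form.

pair(pair(e, e), c)

1. pair(pair(g(c, pair(pair(pair(g(c, e), e), pair(g(c, e), e)), e)), g(c, c)), c)  →  pair(pair(e, g(c, c)), c)   [R2 at 1.1]
2. pair(pair(e, g(c, c)), c)  →  pair(pair(e, e), c)   [R6 at 1.2]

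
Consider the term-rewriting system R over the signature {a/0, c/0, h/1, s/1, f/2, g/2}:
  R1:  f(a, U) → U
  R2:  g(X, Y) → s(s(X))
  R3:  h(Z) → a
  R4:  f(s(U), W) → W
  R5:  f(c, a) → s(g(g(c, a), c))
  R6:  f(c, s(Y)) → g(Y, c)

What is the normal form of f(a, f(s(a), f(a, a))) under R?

1. f(a, f(s(a), f(a, a)))  →  f(s(a), f(a, a))   [R1 at ε]
2. f(s(a), f(a, a))  →  f(a, a)   [R4 at ε]
3. f(a, a)  →  a   [R1 at ε]

a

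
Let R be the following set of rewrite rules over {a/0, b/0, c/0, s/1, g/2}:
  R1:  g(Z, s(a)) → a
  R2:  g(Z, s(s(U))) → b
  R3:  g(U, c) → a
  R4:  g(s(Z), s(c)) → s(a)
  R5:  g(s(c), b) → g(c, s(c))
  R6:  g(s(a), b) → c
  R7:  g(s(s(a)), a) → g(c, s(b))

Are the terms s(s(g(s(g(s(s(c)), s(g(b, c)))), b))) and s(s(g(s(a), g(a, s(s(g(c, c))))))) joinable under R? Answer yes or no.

Reduce t₁ = s(s(g(s(g(s(s(c)), s(g(b, c)))), b))):
1. s(s(g(s(g(s(s(c)), s(g(b, c)))), b)))  →  s(s(g(s(g(s(s(c)), s(a))), b)))   [R3 at 1.1.1.1.2.1]
2. s(s(g(s(g(s(s(c)), s(a))), b)))  →  s(s(g(s(a), b)))   [R1 at 1.1.1.1]
3. s(s(g(s(a), b)))  →  s(s(c))   [R6 at 1.1]

Reduce t₂ = s(s(g(s(a), g(a, s(s(g(c, c))))))):
1. s(s(g(s(a), g(a, s(s(g(c, c)))))))  →  s(s(g(s(a), b)))   [R2 at 1.1.2]
2. s(s(g(s(a), b)))  →  s(s(c))   [R6 at 1.1]

yes — NF(t₁) = s(s(c)), NF(t₂) = s(s(c))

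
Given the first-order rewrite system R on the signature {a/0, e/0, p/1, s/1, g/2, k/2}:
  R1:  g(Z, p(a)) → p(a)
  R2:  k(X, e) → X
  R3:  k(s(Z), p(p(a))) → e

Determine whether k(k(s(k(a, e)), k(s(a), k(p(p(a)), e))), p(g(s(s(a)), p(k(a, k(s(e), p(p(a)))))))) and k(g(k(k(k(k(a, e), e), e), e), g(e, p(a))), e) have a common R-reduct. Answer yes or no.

Reduce t₁ = k(k(s(k(a, e)), k(s(a), k(p(p(a)), e))), p(g(s(s(a)), p(k(a, k(s(e), p(p(a)))))))):
1. k(k(s(k(a, e)), k(s(a), k(p(p(a)), e))), p(g(s(s(a)), p(k(a, k(s(e), p(p(a))))))))  →  k(k(s(a), k(s(a), k(p(p(a)), e))), p(g(s(s(a)), p(k(a, k(s(e), p(p(a))))))))   [R2 at 1.1.1]
2. k(k(s(a), k(s(a), k(p(p(a)), e))), p(g(s(s(a)), p(k(a, k(s(e), p(p(a))))))))  →  k(k(s(a), k(s(a), p(p(a)))), p(g(s(s(a)), p(k(a, k(s(e), p(p(a))))))))   [R2 at 1.2.2]
3. k(k(s(a), k(s(a), p(p(a)))), p(g(s(s(a)), p(k(a, k(s(e), p(p(a))))))))  →  k(k(s(a), e), p(g(s(s(a)), p(k(a, k(s(e), p(p(a))))))))   [R3 at 1.2]
4. k(k(s(a), e), p(g(s(s(a)), p(k(a, k(s(e), p(p(a))))))))  →  k(s(a), p(g(s(s(a)), p(k(a, k(s(e), p(p(a))))))))   [R2 at 1]
5. k(s(a), p(g(s(s(a)), p(k(a, k(s(e), p(p(a))))))))  →  k(s(a), p(g(s(s(a)), p(k(a, e)))))   [R3 at 2.1.2.1.2]
6. k(s(a), p(g(s(s(a)), p(k(a, e)))))  →  k(s(a), p(g(s(s(a)), p(a))))   [R2 at 2.1.2.1]
7. k(s(a), p(g(s(s(a)), p(a))))  →  k(s(a), p(p(a)))   [R1 at 2.1]
8. k(s(a), p(p(a)))  →  e   [R3 at ε]

Reduce t₂ = k(g(k(k(k(k(a, e), e), e), e), g(e, p(a))), e):
1. k(g(k(k(k(k(a, e), e), e), e), g(e, p(a))), e)  →  g(k(k(k(k(a, e), e), e), e), g(e, p(a)))   [R2 at ε]
2. g(k(k(k(k(a, e), e), e), e), g(e, p(a)))  →  g(k(k(k(a, e), e), e), g(e, p(a)))   [R2 at 1]
3. g(k(k(k(a, e), e), e), g(e, p(a)))  →  g(k(k(a, e), e), g(e, p(a)))   [R2 at 1]
4. g(k(k(a, e), e), g(e, p(a)))  →  g(k(a, e), g(e, p(a)))   [R2 at 1]
5. g(k(a, e), g(e, p(a)))  →  g(a, g(e, p(a)))   [R2 at 1]
6. g(a, g(e, p(a)))  →  g(a, p(a))   [R1 at 2]
7. g(a, p(a))  →  p(a)   [R1 at ε]

no — NF(t₁) = e, NF(t₂) = p(a)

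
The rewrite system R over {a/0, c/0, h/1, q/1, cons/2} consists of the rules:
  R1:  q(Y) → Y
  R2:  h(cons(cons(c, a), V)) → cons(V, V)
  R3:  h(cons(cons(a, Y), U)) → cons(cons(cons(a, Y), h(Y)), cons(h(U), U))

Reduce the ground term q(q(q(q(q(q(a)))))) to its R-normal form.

a

1. q(q(q(q(q(q(a))))))  →  q(q(q(q(q(a)))))   [R1 at ε]
2. q(q(q(q(q(a)))))  →  q(q(q(q(a))))   [R1 at ε]
3. q(q(q(q(a))))  →  q(q(q(a)))   [R1 at ε]
4. q(q(q(a)))  →  q(q(a))   [R1 at ε]
5. q(q(a))  →  q(a)   [R1 at ε]
6. q(a)  →  a   [R1 at ε]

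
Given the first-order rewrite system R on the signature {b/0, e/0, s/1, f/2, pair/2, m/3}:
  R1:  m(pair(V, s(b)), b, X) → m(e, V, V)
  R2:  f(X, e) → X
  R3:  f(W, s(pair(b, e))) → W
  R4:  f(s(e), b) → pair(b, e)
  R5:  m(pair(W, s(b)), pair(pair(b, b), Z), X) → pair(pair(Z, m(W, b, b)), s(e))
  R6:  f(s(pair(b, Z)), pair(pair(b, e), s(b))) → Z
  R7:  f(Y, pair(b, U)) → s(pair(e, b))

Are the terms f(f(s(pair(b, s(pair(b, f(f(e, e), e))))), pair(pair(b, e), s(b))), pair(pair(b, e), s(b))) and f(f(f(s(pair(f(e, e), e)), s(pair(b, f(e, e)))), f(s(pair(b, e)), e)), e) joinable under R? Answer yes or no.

Reduce t₁ = f(f(s(pair(b, s(pair(b, f(f(e, e), e))))), pair(pair(b, e), s(b))), pair(pair(b, e), s(b))):
1. f(f(s(pair(b, s(pair(b, f(f(e, e), e))))), pair(pair(b, e), s(b))), pair(pair(b, e), s(b)))  →  f(s(pair(b, f(f(e, e), e))), pair(pair(b, e), s(b)))   [R6 at 1]
2. f(s(pair(b, f(f(e, e), e))), pair(pair(b, e), s(b)))  →  f(f(e, e), e)   [R6 at ε]
3. f(f(e, e), e)  →  f(e, e)   [R2 at ε]
4. f(e, e)  →  e   [R2 at ε]

Reduce t₂ = f(f(f(s(pair(f(e, e), e)), s(pair(b, f(e, e)))), f(s(pair(b, e)), e)), e):
1. f(f(f(s(pair(f(e, e), e)), s(pair(b, f(e, e)))), f(s(pair(b, e)), e)), e)  →  f(f(s(pair(f(e, e), e)), s(pair(b, f(e, e)))), f(s(pair(b, e)), e))   [R2 at ε]
2. f(f(s(pair(f(e, e), e)), s(pair(b, f(e, e)))), f(s(pair(b, e)), e))  →  f(f(s(pair(e, e)), s(pair(b, f(e, e)))), f(s(pair(b, e)), e))   [R2 at 1.1.1.1]
3. f(f(s(pair(e, e)), s(pair(b, f(e, e)))), f(s(pair(b, e)), e))  →  f(f(s(pair(e, e)), s(pair(b, e))), f(s(pair(b, e)), e))   [R2 at 1.2.1.2]
4. f(f(s(pair(e, e)), s(pair(b, e))), f(s(pair(b, e)), e))  →  f(s(pair(e, e)), f(s(pair(b, e)), e))   [R3 at 1]
5. f(s(pair(e, e)), f(s(pair(b, e)), e))  →  f(s(pair(e, e)), s(pair(b, e)))   [R2 at 2]
6. f(s(pair(e, e)), s(pair(b, e)))  →  s(pair(e, e))   [R3 at ε]

no — NF(t₁) = e, NF(t₂) = s(pair(e, e))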